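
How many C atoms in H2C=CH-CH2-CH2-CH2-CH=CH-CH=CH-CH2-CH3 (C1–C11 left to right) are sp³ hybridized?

C1: sp2
C2: sp2
C3: sp3 ✓
C4: sp3 ✓
C5: sp3 ✓
C6: sp2
C7: sp2
C8: sp2
C9: sp2
C10: sp3 ✓
C11: sp3 ✓
C3, C4, C5, C10, C11 → 5 sp3 carbons.

5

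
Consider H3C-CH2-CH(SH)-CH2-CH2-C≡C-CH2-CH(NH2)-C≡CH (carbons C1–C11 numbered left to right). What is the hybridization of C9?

C9 is sp3: 4 σ bonds, 4 electron-density regions.

sp^3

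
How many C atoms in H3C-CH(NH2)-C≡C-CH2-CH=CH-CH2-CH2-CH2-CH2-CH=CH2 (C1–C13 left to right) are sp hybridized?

C1: sp3
C2: sp3
C3: sp ✓
C4: sp ✓
C5: sp3
C6: sp2
C7: sp2
C8: sp3
C9: sp3
C10: sp3
C11: sp3
C12: sp2
C13: sp2
C3, C4 → 2 sp carbons.

2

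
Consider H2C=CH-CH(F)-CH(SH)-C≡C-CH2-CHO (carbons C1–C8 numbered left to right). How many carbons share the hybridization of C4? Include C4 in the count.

3

C4 is sp3 (only σ bonds).
C1: sp2
C2: sp2
C3: sp3 ✓
C4: sp3 ✓
C5: sp
C6: sp
C7: sp3 ✓
C8: sp2
3 carbons are sp3.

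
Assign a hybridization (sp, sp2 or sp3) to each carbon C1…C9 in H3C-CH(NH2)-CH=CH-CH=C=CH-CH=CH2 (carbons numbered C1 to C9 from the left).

C1 sp3, C2 sp3, C3 sp2, C4 sp2, C5 sp2, C6 sp, C7 sp2, C8 sp2, C9 sp2

C1: 4 σ bonds; 4 regions of electron density → sp3.
C2 is sp3: 4 σ bonds, 4 electron-density regions.
C3 — 3 σ bonds, plus one π bond. Steric number 3, so sp2.
C4 is sp2: 3 σ bonds, plus one π bond, 3 electron-density regions.
C5: 3 σ bonds, plus one π bond; 3 regions of electron density → sp2.
C6 has 2 σ bonds, plus two π bonds: steric number 2 → sp.
C7 — 3 σ bonds, plus one π bond. Steric number 3, so sp2.
C8 — 3 σ bonds, plus one π bond. Steric number 3, so sp2.
C9 carries 3 σ bonds, plus one π bond, giving a steric number of 3, so it is sp2.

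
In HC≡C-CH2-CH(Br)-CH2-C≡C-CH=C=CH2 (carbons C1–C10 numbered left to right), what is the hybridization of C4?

C4 (4 σ bonds) has steric number 4: sp3.

sp3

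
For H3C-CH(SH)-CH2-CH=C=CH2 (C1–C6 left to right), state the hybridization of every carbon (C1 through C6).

C1: 4 σ bonds; 4 regions of electron density → sp3.
C2 is sp3: 4 σ bonds, 4 electron-density regions.
C3 is sp3: 4 σ bonds, 4 electron-density regions.
C4 has 3 σ bonds, plus one π bond: steric number 3 → sp2.
C5 has 2 σ bonds, plus two π bonds: steric number 2 → sp.
C6 — 3 σ bonds, plus one π bond. Steric number 3, so sp2.

C1 sp3, C2 sp3, C3 sp3, C4 sp2, C5 sp, C6 sp2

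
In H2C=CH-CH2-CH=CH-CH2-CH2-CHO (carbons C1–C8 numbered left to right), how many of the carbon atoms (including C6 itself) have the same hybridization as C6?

3

C6 is sp3 (only σ bonds).
C1: sp2
C2: sp2
C3: sp3 ✓
C4: sp2
C5: sp2
C6: sp3 ✓
C7: sp3 ✓
C8: sp2
3 carbons are sp3.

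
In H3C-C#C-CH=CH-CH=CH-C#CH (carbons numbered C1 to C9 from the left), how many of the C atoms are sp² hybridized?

4

C1: sp3
C2: sp
C3: sp
C4: sp2 ✓
C5: sp2 ✓
C6: sp2 ✓
C7: sp2 ✓
C8: sp
C9: sp
C4, C5, C6, C7 → 4 sp2 carbons.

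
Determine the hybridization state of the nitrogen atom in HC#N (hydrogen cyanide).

sp

The nitrogen atom is sp: 1 σ bond and 1 lone pair, plus two π bonds, 2 electron-density regions.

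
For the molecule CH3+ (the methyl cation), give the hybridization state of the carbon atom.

Three σ bonds to H, empty p orbital → sp2, trigonal planar.

sp²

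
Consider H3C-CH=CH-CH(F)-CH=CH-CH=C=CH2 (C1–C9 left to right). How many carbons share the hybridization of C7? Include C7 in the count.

C7 is sp2 (one π bond).
C1: sp3
C2: sp2 ✓
C3: sp2 ✓
C4: sp3
C5: sp2 ✓
C6: sp2 ✓
C7: sp2 ✓
C8: sp
C9: sp2 ✓
6 carbons are sp2.

6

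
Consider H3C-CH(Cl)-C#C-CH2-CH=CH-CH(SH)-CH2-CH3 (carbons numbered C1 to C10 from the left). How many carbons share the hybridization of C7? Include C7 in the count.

2

C7 is sp2 (one π bond).
C1: sp3
C2: sp3
C3: sp
C4: sp
C5: sp3
C6: sp2 ✓
C7: sp2 ✓
C8: sp3
C9: sp3
C10: sp3
2 carbons are sp2.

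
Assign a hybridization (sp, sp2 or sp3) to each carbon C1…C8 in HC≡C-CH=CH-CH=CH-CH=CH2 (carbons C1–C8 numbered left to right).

C1 carries 2 σ bonds, plus two π bonds, giving a steric number of 2, so it is sp.
C2: 2 σ bonds, plus two π bonds — 2 electron domains, sp.
C3 — 3 σ bonds, plus one π bond. Steric number 3, so sp2.
C4 is sp2: 3 σ bonds, plus one π bond, 3 electron-density regions.
C5 — 3 σ bonds, plus one π bond. Steric number 3, so sp2.
C6 (3 σ bonds, plus one π bond) has steric number 3: sp2.
C7 (3 σ bonds, plus one π bond) has steric number 3: sp2.
C8 has 3 σ bonds, plus one π bond: steric number 3 → sp2.

C1 sp, C2 sp, C3 sp2, C4 sp2, C5 sp2, C6 sp2, C7 sp2, C8 sp2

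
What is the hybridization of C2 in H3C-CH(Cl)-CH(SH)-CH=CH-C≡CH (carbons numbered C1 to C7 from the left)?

C2 has 4 σ bonds: steric number 4 → sp3.

sp3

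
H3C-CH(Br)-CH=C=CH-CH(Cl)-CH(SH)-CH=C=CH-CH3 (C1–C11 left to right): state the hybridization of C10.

C10: 3 σ bonds, plus one π bond — 3 electron domains, sp2.

sp2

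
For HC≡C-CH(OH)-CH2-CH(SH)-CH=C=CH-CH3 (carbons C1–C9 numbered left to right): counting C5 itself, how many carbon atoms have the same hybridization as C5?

C5 is sp3 (only σ bonds).
C1: sp
C2: sp
C3: sp3 ✓
C4: sp3 ✓
C5: sp3 ✓
C6: sp2
C7: sp
C8: sp2
C9: sp3 ✓
4 carbons are sp3.

4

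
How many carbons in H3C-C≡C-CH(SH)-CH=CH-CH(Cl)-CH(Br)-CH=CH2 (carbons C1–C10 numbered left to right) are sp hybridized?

2

C1: sp3
C2: sp ✓
C3: sp ✓
C4: sp3
C5: sp2
C6: sp2
C7: sp3
C8: sp3
C9: sp2
C10: sp2
C2, C3 → 2 sp carbons.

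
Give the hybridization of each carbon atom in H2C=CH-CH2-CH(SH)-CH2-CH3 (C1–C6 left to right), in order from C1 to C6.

C1 (3 σ bonds, plus one π bond) has steric number 3: sp2.
C2 — 3 σ bonds, plus one π bond. Steric number 3, so sp2.
C3: 4 σ bonds; 4 regions of electron density → sp3.
C4 — 4 σ bonds. Steric number 4, so sp3.
C5 (4 σ bonds) has steric number 4: sp3.
C6: 4 σ bonds; 4 regions of electron density → sp3.

C1 sp2, C2 sp2, C3 sp3, C4 sp3, C5 sp3, C6 sp3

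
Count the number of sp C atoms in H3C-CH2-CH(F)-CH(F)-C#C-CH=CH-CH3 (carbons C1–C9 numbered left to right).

C1: sp3
C2: sp3
C3: sp3
C4: sp3
C5: sp ✓
C6: sp ✓
C7: sp2
C8: sp2
C9: sp3
C5, C6 → 2 sp carbons.

2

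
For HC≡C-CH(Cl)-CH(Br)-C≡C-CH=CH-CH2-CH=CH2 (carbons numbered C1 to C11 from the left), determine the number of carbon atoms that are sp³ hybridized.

3

C1: sp
C2: sp
C3: sp3 ✓
C4: sp3 ✓
C5: sp
C6: sp
C7: sp2
C8: sp2
C9: sp3 ✓
C10: sp2
C11: sp2
C3, C4, C9 → 3 sp3 carbons.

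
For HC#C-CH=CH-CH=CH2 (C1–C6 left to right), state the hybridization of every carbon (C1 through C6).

C1 is sp: 2 σ bonds, plus two π bonds, 2 electron-density regions.
C2 (2 σ bonds, plus two π bonds) has steric number 2: sp.
C3 has 3 σ bonds, plus one π bond: steric number 3 → sp2.
C4: 3 σ bonds, plus one π bond; 3 regions of electron density → sp2.
C5 has 3 σ bonds, plus one π bond: steric number 3 → sp2.
C6 is sp2: 3 σ bonds, plus one π bond, 3 electron-density regions.

C1 sp, C2 sp, C3 sp2, C4 sp2, C5 sp2, C6 sp2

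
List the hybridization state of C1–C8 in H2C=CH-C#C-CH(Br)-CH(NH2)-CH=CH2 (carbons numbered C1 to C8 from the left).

C1 sp2, C2 sp2, C3 sp, C4 sp, C5 sp3, C6 sp3, C7 sp2, C8 sp2

C1 — 3 σ bonds, plus one π bond. Steric number 3, so sp2.
C2 has 3 σ bonds, plus one π bond: steric number 3 → sp2.
C3 is sp: 2 σ bonds, plus two π bonds, 2 electron-density regions.
C4 has 2 σ bonds, plus two π bonds: steric number 2 → sp.
C5: 4 σ bonds; 4 regions of electron density → sp3.
C6 is sp3: 4 σ bonds, 4 electron-density regions.
C7 is sp2: 3 σ bonds, plus one π bond, 3 electron-density regions.
C8 is sp2: 3 σ bonds, plus one π bond, 3 electron-density regions.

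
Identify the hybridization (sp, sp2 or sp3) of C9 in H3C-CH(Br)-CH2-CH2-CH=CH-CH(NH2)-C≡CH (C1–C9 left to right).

sp

C9: 2 σ bonds, plus two π bonds; 2 regions of electron density → sp.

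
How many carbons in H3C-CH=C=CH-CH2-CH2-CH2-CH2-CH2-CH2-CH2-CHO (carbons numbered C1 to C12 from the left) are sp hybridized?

C1: sp3
C2: sp2
C3: sp ✓
C4: sp2
C5: sp3
C6: sp3
C7: sp3
C8: sp3
C9: sp3
C10: sp3
C11: sp3
C12: sp2
C3 → 1 sp carbon.

1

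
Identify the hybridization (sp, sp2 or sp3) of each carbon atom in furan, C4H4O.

Each carbon atom: 3 σ bonds, plus one π bond; 3 regions of electron density → sp2.

sp^2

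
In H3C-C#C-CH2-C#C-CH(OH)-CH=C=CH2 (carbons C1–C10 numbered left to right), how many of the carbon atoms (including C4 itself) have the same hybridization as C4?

3

C4 is sp3 (only σ bonds).
C1: sp3 ✓
C2: sp
C3: sp
C4: sp3 ✓
C5: sp
C6: sp
C7: sp3 ✓
C8: sp2
C9: sp
C10: sp2
3 carbons are sp3.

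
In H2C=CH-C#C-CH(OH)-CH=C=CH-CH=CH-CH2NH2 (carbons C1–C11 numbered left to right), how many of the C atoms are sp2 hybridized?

6

C1: sp2 ✓
C2: sp2 ✓
C3: sp
C4: sp
C5: sp3
C6: sp2 ✓
C7: sp
C8: sp2 ✓
C9: sp2 ✓
C10: sp2 ✓
C11: sp3
C1, C2, C6, C8, C9, C10 → 6 sp2 carbons.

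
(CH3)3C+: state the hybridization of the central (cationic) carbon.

sp2

Three σ bonds and an empty p orbital; no lone pair → steric number 3 → sp2 and planar.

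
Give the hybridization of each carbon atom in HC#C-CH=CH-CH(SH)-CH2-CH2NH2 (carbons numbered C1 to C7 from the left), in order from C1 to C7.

C1 sp, C2 sp, C3 sp2, C4 sp2, C5 sp3, C6 sp3, C7 sp3

C1: 2 σ bonds, plus two π bonds; 2 regions of electron density → sp.
C2: 2 σ bonds, plus two π bonds — 2 electron domains, sp.
C3 has 3 σ bonds, plus one π bond: steric number 3 → sp2.
C4 — 3 σ bonds, plus one π bond. Steric number 3, so sp2.
C5: 4 σ bonds; 4 regions of electron density → sp3.
C6 (4 σ bonds) has steric number 4: sp3.
C7 — 4 σ bonds. Steric number 4, so sp3.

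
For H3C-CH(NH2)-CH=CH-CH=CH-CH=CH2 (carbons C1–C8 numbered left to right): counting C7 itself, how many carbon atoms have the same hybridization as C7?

C7 is sp2 (one π bond).
C1: sp3
C2: sp3
C3: sp2 ✓
C4: sp2 ✓
C5: sp2 ✓
C6: sp2 ✓
C7: sp2 ✓
C8: sp2 ✓
6 carbons are sp2.

6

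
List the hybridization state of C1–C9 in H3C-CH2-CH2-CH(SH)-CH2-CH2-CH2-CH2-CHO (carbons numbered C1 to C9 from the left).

C1 sp3, C2 sp3, C3 sp3, C4 sp3, C5 sp3, C6 sp3, C7 sp3, C8 sp3, C9 sp2

C1 is sp3: 4 σ bonds, 4 electron-density regions.
C2 carries 4 σ bonds, giving a steric number of 4, so it is sp3.
C3: 4 σ bonds; 4 regions of electron density → sp3.
C4 is sp3: 4 σ bonds, 4 electron-density regions.
C5 has 4 σ bonds: steric number 4 → sp3.
C6: 4 σ bonds; 4 regions of electron density → sp3.
C7 has 4 σ bonds: steric number 4 → sp3.
C8 has 4 σ bonds: steric number 4 → sp3.
C9 is sp2: 3 σ bonds, plus one π bond, 3 electron-density regions.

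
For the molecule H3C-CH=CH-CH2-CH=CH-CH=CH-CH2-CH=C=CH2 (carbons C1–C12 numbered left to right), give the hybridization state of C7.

C7: 3 σ bonds, plus one π bond — 3 electron domains, sp2.

sp^2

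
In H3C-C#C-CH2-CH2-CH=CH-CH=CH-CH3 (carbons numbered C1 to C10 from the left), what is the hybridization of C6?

sp2

C6 — 3 σ bonds, plus one π bond. Steric number 3, so sp2.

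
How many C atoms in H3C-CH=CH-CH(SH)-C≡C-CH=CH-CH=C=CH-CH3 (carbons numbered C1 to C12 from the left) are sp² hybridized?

C1: sp3
C2: sp2 ✓
C3: sp2 ✓
C4: sp3
C5: sp
C6: sp
C7: sp2 ✓
C8: sp2 ✓
C9: sp2 ✓
C10: sp
C11: sp2 ✓
C12: sp3
C2, C3, C7, C8, C9, C11 → 6 sp2 carbons.

6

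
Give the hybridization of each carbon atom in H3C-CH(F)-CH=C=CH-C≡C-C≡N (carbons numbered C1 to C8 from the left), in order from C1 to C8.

C1 (4 σ bonds) has steric number 4: sp3.
C2 (4 σ bonds) has steric number 4: sp3.
C3 — 3 σ bonds, plus one π bond. Steric number 3, so sp2.
C4: 2 σ bonds, plus two π bonds; 2 regions of electron density → sp.
C5 — 3 σ bonds, plus one π bond. Steric number 3, so sp2.
C6 carries 2 σ bonds, plus two π bonds, giving a steric number of 2, so it is sp.
C7 has 2 σ bonds, plus two π bonds: steric number 2 → sp.
C8 carries 2 σ bonds, plus two π bonds, giving a steric number of 2, so it is sp.

C1 sp3, C2 sp3, C3 sp2, C4 sp, C5 sp2, C6 sp, C7 sp, C8 sp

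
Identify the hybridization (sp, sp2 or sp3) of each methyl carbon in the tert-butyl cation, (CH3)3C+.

sp3

Each methyl carbon is sp3: 4 σ bonds, 4 electron-density regions.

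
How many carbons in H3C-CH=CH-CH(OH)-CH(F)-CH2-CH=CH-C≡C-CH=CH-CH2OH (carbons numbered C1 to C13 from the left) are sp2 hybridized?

C1: sp3
C2: sp2 ✓
C3: sp2 ✓
C4: sp3
C5: sp3
C6: sp3
C7: sp2 ✓
C8: sp2 ✓
C9: sp
C10: sp
C11: sp2 ✓
C12: sp2 ✓
C13: sp3
C2, C3, C7, C8, C11, C12 → 6 sp2 carbons.

6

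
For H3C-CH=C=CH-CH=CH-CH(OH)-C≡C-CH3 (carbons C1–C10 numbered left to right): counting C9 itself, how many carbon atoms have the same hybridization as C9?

C9 is sp (two π bonds).
C1: sp3
C2: sp2
C3: sp ✓
C4: sp2
C5: sp2
C6: sp2
C7: sp3
C8: sp ✓
C9: sp ✓
C10: sp3
3 carbons are sp.

3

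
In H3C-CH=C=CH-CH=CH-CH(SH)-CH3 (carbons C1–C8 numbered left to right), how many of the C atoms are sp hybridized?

1

C1: sp3
C2: sp2
C3: sp ✓
C4: sp2
C5: sp2
C6: sp2
C7: sp3
C8: sp3
C3 → 1 sp carbon.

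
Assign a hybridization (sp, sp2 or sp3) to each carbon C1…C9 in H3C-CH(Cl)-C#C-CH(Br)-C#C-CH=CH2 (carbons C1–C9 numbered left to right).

C1 sp3, C2 sp3, C3 sp, C4 sp, C5 sp3, C6 sp, C7 sp, C8 sp2, C9 sp2

C1 has 4 σ bonds: steric number 4 → sp3.
C2 is sp3: 4 σ bonds, 4 electron-density regions.
C3 is sp: 2 σ bonds, plus two π bonds, 2 electron-density regions.
C4 carries 2 σ bonds, plus two π bonds, giving a steric number of 2, so it is sp.
C5 carries 4 σ bonds, giving a steric number of 4, so it is sp3.
C6 has 2 σ bonds, plus two π bonds: steric number 2 → sp.
C7: 2 σ bonds, plus two π bonds — 2 electron domains, sp.
C8: 3 σ bonds, plus one π bond; 3 regions of electron density → sp2.
C9: 3 σ bonds, plus one π bond — 3 electron domains, sp2.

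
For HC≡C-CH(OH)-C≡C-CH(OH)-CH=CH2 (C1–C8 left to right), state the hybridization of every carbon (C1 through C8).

C1 (2 σ bonds, plus two π bonds) has steric number 2: sp.
C2 is sp: 2 σ bonds, plus two π bonds, 2 electron-density regions.
C3 is sp3: 4 σ bonds, 4 electron-density regions.
C4 carries 2 σ bonds, plus two π bonds, giving a steric number of 2, so it is sp.
C5: 2 σ bonds, plus two π bonds; 2 regions of electron density → sp.
C6 — 4 σ bonds. Steric number 4, so sp3.
C7 has 3 σ bonds, plus one π bond: steric number 3 → sp2.
C8 is sp2: 3 σ bonds, plus one π bond, 3 electron-density regions.

C1 sp, C2 sp, C3 sp3, C4 sp, C5 sp, C6 sp3, C7 sp2, C8 sp2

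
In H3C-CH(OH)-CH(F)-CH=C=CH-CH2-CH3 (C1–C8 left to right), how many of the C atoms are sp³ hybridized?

C1: sp3 ✓
C2: sp3 ✓
C3: sp3 ✓
C4: sp2
C5: sp
C6: sp2
C7: sp3 ✓
C8: sp3 ✓
C1, C2, C3, C7, C8 → 5 sp3 carbons.

5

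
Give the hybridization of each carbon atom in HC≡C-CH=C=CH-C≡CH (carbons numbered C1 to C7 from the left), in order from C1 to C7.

C1 sp, C2 sp, C3 sp2, C4 sp, C5 sp2, C6 sp, C7 sp

C1 is sp: 2 σ bonds, plus two π bonds, 2 electron-density regions.
C2 is sp: 2 σ bonds, plus two π bonds, 2 electron-density regions.
C3 is sp2: 3 σ bonds, plus one π bond, 3 electron-density regions.
C4 carries 2 σ bonds, plus two π bonds, giving a steric number of 2, so it is sp.
C5 is sp2: 3 σ bonds, plus one π bond, 3 electron-density regions.
C6 — 2 σ bonds, plus two π bonds. Steric number 2, so sp.
C7 has 2 σ bonds, plus two π bonds: steric number 2 → sp.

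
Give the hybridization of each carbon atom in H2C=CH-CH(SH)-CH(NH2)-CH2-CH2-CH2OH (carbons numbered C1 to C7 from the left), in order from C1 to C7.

C1: 3 σ bonds, plus one π bond; 3 regions of electron density → sp2.
C2 (3 σ bonds, plus one π bond) has steric number 3: sp2.
C3: 4 σ bonds — 4 electron domains, sp3.
C4 (4 σ bonds) has steric number 4: sp3.
C5 (4 σ bonds) has steric number 4: sp3.
C6: 4 σ bonds — 4 electron domains, sp3.
C7: 4 σ bonds — 4 electron domains, sp3.

C1 sp2, C2 sp2, C3 sp3, C4 sp3, C5 sp3, C6 sp3, C7 sp3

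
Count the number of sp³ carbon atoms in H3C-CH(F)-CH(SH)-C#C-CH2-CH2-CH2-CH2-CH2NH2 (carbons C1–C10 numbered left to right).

8

C1: sp3 ✓
C2: sp3 ✓
C3: sp3 ✓
C4: sp
C5: sp
C6: sp3 ✓
C7: sp3 ✓
C8: sp3 ✓
C9: sp3 ✓
C10: sp3 ✓
C1, C2, C3, C6, C7, C8, C9, C10 → 8 sp3 carbons.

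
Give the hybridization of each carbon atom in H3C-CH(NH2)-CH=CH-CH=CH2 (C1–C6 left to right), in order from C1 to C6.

C1 sp3, C2 sp3, C3 sp2, C4 sp2, C5 sp2, C6 sp2

C1: 4 σ bonds; 4 regions of electron density → sp3.
C2: 4 σ bonds — 4 electron domains, sp3.
C3 (3 σ bonds, plus one π bond) has steric number 3: sp2.
C4 — 3 σ bonds, plus one π bond. Steric number 3, so sp2.
C5 (3 σ bonds, plus one π bond) has steric number 3: sp2.
C6: 3 σ bonds, plus one π bond; 3 regions of electron density → sp2.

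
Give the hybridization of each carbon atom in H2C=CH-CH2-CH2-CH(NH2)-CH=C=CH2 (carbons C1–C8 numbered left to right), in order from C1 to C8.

C1 carries 3 σ bonds, plus one π bond, giving a steric number of 3, so it is sp2.
C2: 3 σ bonds, plus one π bond — 3 electron domains, sp2.
C3 is sp3: 4 σ bonds, 4 electron-density regions.
C4 is sp3: 4 σ bonds, 4 electron-density regions.
C5 has 4 σ bonds: steric number 4 → sp3.
C6 is sp2: 3 σ bonds, plus one π bond, 3 electron-density regions.
C7: 2 σ bonds, plus two π bonds; 2 regions of electron density → sp.
C8 is sp2: 3 σ bonds, plus one π bond, 3 electron-density regions.

C1 sp2, C2 sp2, C3 sp3, C4 sp3, C5 sp3, C6 sp2, C7 sp, C8 sp2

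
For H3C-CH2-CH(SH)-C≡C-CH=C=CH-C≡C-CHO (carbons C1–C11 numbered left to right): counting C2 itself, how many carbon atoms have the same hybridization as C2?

3

C2 is sp3 (only σ bonds).
C1: sp3 ✓
C2: sp3 ✓
C3: sp3 ✓
C4: sp
C5: sp
C6: sp2
C7: sp
C8: sp2
C9: sp
C10: sp
C11: sp2
3 carbons are sp3.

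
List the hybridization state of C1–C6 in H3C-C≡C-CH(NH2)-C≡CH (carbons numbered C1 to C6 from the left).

C1: 4 σ bonds — 4 electron domains, sp3.
C2 — 2 σ bonds, plus two π bonds. Steric number 2, so sp.
C3 carries 2 σ bonds, plus two π bonds, giving a steric number of 2, so it is sp.
C4 — 4 σ bonds. Steric number 4, so sp3.
C5 carries 2 σ bonds, plus two π bonds, giving a steric number of 2, so it is sp.
C6 is sp: 2 σ bonds, plus two π bonds, 2 electron-density regions.

C1 sp3, C2 sp, C3 sp, C4 sp3, C5 sp, C6 sp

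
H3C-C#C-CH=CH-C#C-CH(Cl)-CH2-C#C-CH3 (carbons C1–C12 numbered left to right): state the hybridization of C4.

sp²

C4 — 3 σ bonds, plus one π bond. Steric number 3, so sp2.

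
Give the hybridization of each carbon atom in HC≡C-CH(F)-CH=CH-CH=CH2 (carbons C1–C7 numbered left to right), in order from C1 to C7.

C1 sp, C2 sp, C3 sp3, C4 sp2, C5 sp2, C6 sp2, C7 sp2

C1: 2 σ bonds, plus two π bonds — 2 electron domains, sp.
C2 — 2 σ bonds, plus two π bonds. Steric number 2, so sp.
C3 carries 4 σ bonds, giving a steric number of 4, so it is sp3.
C4 has 3 σ bonds, plus one π bond: steric number 3 → sp2.
C5 has 3 σ bonds, plus one π bond: steric number 3 → sp2.
C6 has 3 σ bonds, plus one π bond: steric number 3 → sp2.
C7 — 3 σ bonds, plus one π bond. Steric number 3, so sp2.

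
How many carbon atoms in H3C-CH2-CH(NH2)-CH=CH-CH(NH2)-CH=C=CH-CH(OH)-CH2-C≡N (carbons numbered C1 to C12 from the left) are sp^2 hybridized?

C1: sp3
C2: sp3
C3: sp3
C4: sp2 ✓
C5: sp2 ✓
C6: sp3
C7: sp2 ✓
C8: sp
C9: sp2 ✓
C10: sp3
C11: sp3
C12: sp
C4, C5, C7, C9 → 4 sp2 carbons.

4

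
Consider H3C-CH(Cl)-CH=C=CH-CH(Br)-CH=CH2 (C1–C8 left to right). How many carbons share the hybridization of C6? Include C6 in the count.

3

C6 is sp3 (only σ bonds).
C1: sp3 ✓
C2: sp3 ✓
C3: sp2
C4: sp
C5: sp2
C6: sp3 ✓
C7: sp2
C8: sp2
3 carbons are sp3.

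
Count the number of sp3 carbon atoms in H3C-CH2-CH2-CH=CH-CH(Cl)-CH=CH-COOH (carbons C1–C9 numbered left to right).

4

C1: sp3 ✓
C2: sp3 ✓
C3: sp3 ✓
C4: sp2
C5: sp2
C6: sp3 ✓
C7: sp2
C8: sp2
C9: sp2
C1, C2, C3, C6 → 4 sp3 carbons.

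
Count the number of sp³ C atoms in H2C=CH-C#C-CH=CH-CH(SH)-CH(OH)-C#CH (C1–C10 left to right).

2

C1: sp2
C2: sp2
C3: sp
C4: sp
C5: sp2
C6: sp2
C7: sp3 ✓
C8: sp3 ✓
C9: sp
C10: sp
C7, C8 → 2 sp3 carbons.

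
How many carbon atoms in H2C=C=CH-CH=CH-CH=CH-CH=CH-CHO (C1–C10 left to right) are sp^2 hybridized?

C1: sp2 ✓
C2: sp
C3: sp2 ✓
C4: sp2 ✓
C5: sp2 ✓
C6: sp2 ✓
C7: sp2 ✓
C8: sp2 ✓
C9: sp2 ✓
C10: sp2 ✓
C1, C3, C4, C5, C6, C7, C8, C9, C10 → 9 sp2 carbons.

9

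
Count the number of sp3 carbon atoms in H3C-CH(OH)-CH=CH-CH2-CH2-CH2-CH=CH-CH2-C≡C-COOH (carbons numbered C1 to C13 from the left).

C1: sp3 ✓
C2: sp3 ✓
C3: sp2
C4: sp2
C5: sp3 ✓
C6: sp3 ✓
C7: sp3 ✓
C8: sp2
C9: sp2
C10: sp3 ✓
C11: sp
C12: sp
C13: sp2
C1, C2, C5, C6, C7, C10 → 6 sp3 carbons.

6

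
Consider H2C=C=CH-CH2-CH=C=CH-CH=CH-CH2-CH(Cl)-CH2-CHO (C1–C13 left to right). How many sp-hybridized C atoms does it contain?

2

C1: sp2
C2: sp ✓
C3: sp2
C4: sp3
C5: sp2
C6: sp ✓
C7: sp2
C8: sp2
C9: sp2
C10: sp3
C11: sp3
C12: sp3
C13: sp2
C2, C6 → 2 sp carbons.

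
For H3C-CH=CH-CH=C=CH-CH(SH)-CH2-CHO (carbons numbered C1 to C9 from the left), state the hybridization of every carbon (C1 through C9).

C1 sp3, C2 sp2, C3 sp2, C4 sp2, C5 sp, C6 sp2, C7 sp3, C8 sp3, C9 sp2

C1 — 4 σ bonds. Steric number 4, so sp3.
C2 — 3 σ bonds, plus one π bond. Steric number 3, so sp2.
C3 (3 σ bonds, plus one π bond) has steric number 3: sp2.
C4 — 3 σ bonds, plus one π bond. Steric number 3, so sp2.
C5 (2 σ bonds, plus two π bonds) has steric number 2: sp.
C6: 3 σ bonds, plus one π bond — 3 electron domains, sp2.
C7: 4 σ bonds; 4 regions of electron density → sp3.
C8 — 4 σ bonds. Steric number 4, so sp3.
C9 is sp2: 3 σ bonds, plus one π bond, 3 electron-density regions.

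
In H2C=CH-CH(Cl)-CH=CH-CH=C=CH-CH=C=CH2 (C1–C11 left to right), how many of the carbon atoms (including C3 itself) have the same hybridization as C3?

1

C3 is sp3 (only σ bonds).
C1: sp2
C2: sp2
C3: sp3 ✓
C4: sp2
C5: sp2
C6: sp2
C7: sp
C8: sp2
C9: sp2
C10: sp
C11: sp2
1 carbon is sp3.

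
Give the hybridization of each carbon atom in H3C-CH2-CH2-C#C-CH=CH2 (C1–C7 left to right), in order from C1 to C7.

C1 sp3, C2 sp3, C3 sp3, C4 sp, C5 sp, C6 sp2, C7 sp2

C1 has 4 σ bonds: steric number 4 → sp3.
C2: 4 σ bonds; 4 regions of electron density → sp3.
C3 is sp3: 4 σ bonds, 4 electron-density regions.
C4 is sp: 2 σ bonds, plus two π bonds, 2 electron-density regions.
C5 is sp: 2 σ bonds, plus two π bonds, 2 electron-density regions.
C6: 3 σ bonds, plus one π bond; 3 regions of electron density → sp2.
C7: 3 σ bonds, plus one π bond; 3 regions of electron density → sp2.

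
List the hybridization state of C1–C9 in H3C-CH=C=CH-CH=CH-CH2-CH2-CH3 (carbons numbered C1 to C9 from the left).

C1 has 4 σ bonds: steric number 4 → sp3.
C2 is sp2: 3 σ bonds, plus one π bond, 3 electron-density regions.
C3 has 2 σ bonds, plus two π bonds: steric number 2 → sp.
C4: 3 σ bonds, plus one π bond; 3 regions of electron density → sp2.
C5: 3 σ bonds, plus one π bond; 3 regions of electron density → sp2.
C6 — 3 σ bonds, plus one π bond. Steric number 3, so sp2.
C7: 4 σ bonds; 4 regions of electron density → sp3.
C8: 4 σ bonds; 4 regions of electron density → sp3.
C9 has 4 σ bonds: steric number 4 → sp3.

C1 sp3, C2 sp2, C3 sp, C4 sp2, C5 sp2, C6 sp2, C7 sp3, C8 sp3, C9 sp3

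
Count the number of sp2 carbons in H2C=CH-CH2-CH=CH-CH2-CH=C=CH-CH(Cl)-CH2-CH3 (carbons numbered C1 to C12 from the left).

6

C1: sp2 ✓
C2: sp2 ✓
C3: sp3
C4: sp2 ✓
C5: sp2 ✓
C6: sp3
C7: sp2 ✓
C8: sp
C9: sp2 ✓
C10: sp3
C11: sp3
C12: sp3
C1, C2, C4, C5, C7, C9 → 6 sp2 carbons.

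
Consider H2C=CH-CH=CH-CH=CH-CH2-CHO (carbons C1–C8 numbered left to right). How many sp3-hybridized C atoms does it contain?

C1: sp2
C2: sp2
C3: sp2
C4: sp2
C5: sp2
C6: sp2
C7: sp3 ✓
C8: sp2
C7 → 1 sp3 carbon.

1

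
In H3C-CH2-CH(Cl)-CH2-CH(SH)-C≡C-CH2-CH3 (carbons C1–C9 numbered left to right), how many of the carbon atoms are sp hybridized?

C1: sp3
C2: sp3
C3: sp3
C4: sp3
C5: sp3
C6: sp ✓
C7: sp ✓
C8: sp3
C9: sp3
C6, C7 → 2 sp carbons.

2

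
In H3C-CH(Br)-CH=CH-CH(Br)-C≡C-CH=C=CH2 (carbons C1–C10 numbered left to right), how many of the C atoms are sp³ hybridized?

C1: sp3 ✓
C2: sp3 ✓
C3: sp2
C4: sp2
C5: sp3 ✓
C6: sp
C7: sp
C8: sp2
C9: sp
C10: sp2
C1, C2, C5 → 3 sp3 carbons.

3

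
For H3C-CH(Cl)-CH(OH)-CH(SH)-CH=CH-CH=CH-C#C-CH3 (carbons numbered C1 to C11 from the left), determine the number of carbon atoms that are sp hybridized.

2

C1: sp3
C2: sp3
C3: sp3
C4: sp3
C5: sp2
C6: sp2
C7: sp2
C8: sp2
C9: sp ✓
C10: sp ✓
C11: sp3
C9, C10 → 2 sp carbons.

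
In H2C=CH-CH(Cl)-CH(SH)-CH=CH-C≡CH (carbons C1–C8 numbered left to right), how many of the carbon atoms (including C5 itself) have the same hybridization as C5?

C5 is sp2 (one π bond).
C1: sp2 ✓
C2: sp2 ✓
C3: sp3
C4: sp3
C5: sp2 ✓
C6: sp2 ✓
C7: sp
C8: sp
4 carbons are sp2.

4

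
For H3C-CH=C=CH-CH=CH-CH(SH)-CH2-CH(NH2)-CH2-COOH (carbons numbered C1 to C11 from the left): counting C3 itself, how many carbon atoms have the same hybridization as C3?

C3 is sp (two π bonds).
C1: sp3
C2: sp2
C3: sp ✓
C4: sp2
C5: sp2
C6: sp2
C7: sp3
C8: sp3
C9: sp3
C10: sp3
C11: sp2
1 carbon is sp.

1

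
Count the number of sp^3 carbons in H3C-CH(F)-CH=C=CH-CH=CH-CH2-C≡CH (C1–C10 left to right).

C1: sp3 ✓
C2: sp3 ✓
C3: sp2
C4: sp
C5: sp2
C6: sp2
C7: sp2
C8: sp3 ✓
C9: sp
C10: sp
C1, C2, C8 → 3 sp3 carbons.

3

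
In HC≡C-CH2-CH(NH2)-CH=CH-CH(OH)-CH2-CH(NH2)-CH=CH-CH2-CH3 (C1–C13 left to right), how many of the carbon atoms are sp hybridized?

2

C1: sp ✓
C2: sp ✓
C3: sp3
C4: sp3
C5: sp2
C6: sp2
C7: sp3
C8: sp3
C9: sp3
C10: sp2
C11: sp2
C12: sp3
C13: sp3
C1, C2 → 2 sp carbons.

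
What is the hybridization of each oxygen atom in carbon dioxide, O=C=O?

sp2

One σ bond + two lone pairs = steric number 3 → sp2.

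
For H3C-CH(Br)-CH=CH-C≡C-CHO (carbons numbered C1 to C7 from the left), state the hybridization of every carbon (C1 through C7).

C1 sp3, C2 sp3, C3 sp2, C4 sp2, C5 sp, C6 sp, C7 sp2

C1: 4 σ bonds — 4 electron domains, sp3.
C2 carries 4 σ bonds, giving a steric number of 4, so it is sp3.
C3 is sp2: 3 σ bonds, plus one π bond, 3 electron-density regions.
C4: 3 σ bonds, plus one π bond; 3 regions of electron density → sp2.
C5 carries 2 σ bonds, plus two π bonds, giving a steric number of 2, so it is sp.
C6 has 2 σ bonds, plus two π bonds: steric number 2 → sp.
C7 is sp2: 3 σ bonds, plus one π bond, 3 electron-density regions.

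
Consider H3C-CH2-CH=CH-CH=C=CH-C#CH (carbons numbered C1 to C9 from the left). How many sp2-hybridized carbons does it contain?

4

C1: sp3
C2: sp3
C3: sp2 ✓
C4: sp2 ✓
C5: sp2 ✓
C6: sp
C7: sp2 ✓
C8: sp
C9: sp
C3, C4, C5, C7 → 4 sp2 carbons.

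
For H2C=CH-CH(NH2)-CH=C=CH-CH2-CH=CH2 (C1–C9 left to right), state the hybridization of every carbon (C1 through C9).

C1 carries 3 σ bonds, plus one π bond, giving a steric number of 3, so it is sp2.
C2 carries 3 σ bonds, plus one π bond, giving a steric number of 3, so it is sp2.
C3 has 4 σ bonds: steric number 4 → sp3.
C4 — 3 σ bonds, plus one π bond. Steric number 3, so sp2.
C5: 2 σ bonds, plus two π bonds — 2 electron domains, sp.
C6: 3 σ bonds, plus one π bond; 3 regions of electron density → sp2.
C7 — 4 σ bonds. Steric number 4, so sp3.
C8 is sp2: 3 σ bonds, plus one π bond, 3 electron-density regions.
C9 is sp2: 3 σ bonds, plus one π bond, 3 electron-density regions.

C1 sp2, C2 sp2, C3 sp3, C4 sp2, C5 sp, C6 sp2, C7 sp3, C8 sp2, C9 sp2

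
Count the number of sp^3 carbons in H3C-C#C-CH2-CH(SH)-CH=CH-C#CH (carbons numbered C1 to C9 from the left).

3

C1: sp3 ✓
C2: sp
C3: sp
C4: sp3 ✓
C5: sp3 ✓
C6: sp2
C7: sp2
C8: sp
C9: sp
C1, C4, C5 → 3 sp3 carbons.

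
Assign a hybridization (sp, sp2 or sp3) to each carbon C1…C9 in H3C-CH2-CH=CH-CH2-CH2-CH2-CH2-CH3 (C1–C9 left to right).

C1 sp3, C2 sp3, C3 sp2, C4 sp2, C5 sp3, C6 sp3, C7 sp3, C8 sp3, C9 sp3

C1 — 4 σ bonds. Steric number 4, so sp3.
C2: 4 σ bonds; 4 regions of electron density → sp3.
C3 (3 σ bonds, plus one π bond) has steric number 3: sp2.
C4 has 3 σ bonds, plus one π bond: steric number 3 → sp2.
C5 — 4 σ bonds. Steric number 4, so sp3.
C6 — 4 σ bonds. Steric number 4, so sp3.
C7: 4 σ bonds — 4 electron domains, sp3.
C8 carries 4 σ bonds, giving a steric number of 4, so it is sp3.
C9: 4 σ bonds — 4 electron domains, sp3.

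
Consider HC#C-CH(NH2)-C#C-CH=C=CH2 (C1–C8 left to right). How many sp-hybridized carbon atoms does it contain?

C1: sp ✓
C2: sp ✓
C3: sp3
C4: sp ✓
C5: sp ✓
C6: sp2
C7: sp ✓
C8: sp2
C1, C2, C4, C5, C7 → 5 sp carbons.

5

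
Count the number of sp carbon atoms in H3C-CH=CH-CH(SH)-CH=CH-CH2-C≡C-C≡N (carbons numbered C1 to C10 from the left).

C1: sp3
C2: sp2
C3: sp2
C4: sp3
C5: sp2
C6: sp2
C7: sp3
C8: sp ✓
C9: sp ✓
C10: sp ✓
C8, C9, C10 → 3 sp carbons.

3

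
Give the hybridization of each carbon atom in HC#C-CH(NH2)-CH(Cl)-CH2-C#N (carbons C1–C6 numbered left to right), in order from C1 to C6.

C1 is sp: 2 σ bonds, plus two π bonds, 2 electron-density regions.
C2 — 2 σ bonds, plus two π bonds. Steric number 2, so sp.
C3 — 4 σ bonds. Steric number 4, so sp3.
C4 is sp3: 4 σ bonds, 4 electron-density regions.
C5: 4 σ bonds; 4 regions of electron density → sp3.
C6 (2 σ bonds, plus two π bonds) has steric number 2: sp.

C1 sp, C2 sp, C3 sp3, C4 sp3, C5 sp3, C6 sp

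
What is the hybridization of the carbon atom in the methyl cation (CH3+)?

sp2

Three σ bonds to H, empty p orbital → sp2, trigonal planar.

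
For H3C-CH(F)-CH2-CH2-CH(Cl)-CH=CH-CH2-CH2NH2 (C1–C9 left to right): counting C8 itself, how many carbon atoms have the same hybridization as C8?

C8 is sp3 (only σ bonds).
C1: sp3 ✓
C2: sp3 ✓
C3: sp3 ✓
C4: sp3 ✓
C5: sp3 ✓
C6: sp2
C7: sp2
C8: sp3 ✓
C9: sp3 ✓
7 carbons are sp3.

7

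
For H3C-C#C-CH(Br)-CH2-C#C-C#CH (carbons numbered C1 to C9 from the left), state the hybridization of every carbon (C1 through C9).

C1 sp3, C2 sp, C3 sp, C4 sp3, C5 sp3, C6 sp, C7 sp, C8 sp, C9 sp

C1 is sp3: 4 σ bonds, 4 electron-density regions.
C2 — 2 σ bonds, plus two π bonds. Steric number 2, so sp.
C3 — 2 σ bonds, plus two π bonds. Steric number 2, so sp.
C4 has 4 σ bonds: steric number 4 → sp3.
C5 has 4 σ bonds: steric number 4 → sp3.
C6 — 2 σ bonds, plus two π bonds. Steric number 2, so sp.
C7: 2 σ bonds, plus two π bonds — 2 electron domains, sp.
C8 is sp: 2 σ bonds, plus two π bonds, 2 electron-density regions.
C9 carries 2 σ bonds, plus two π bonds, giving a steric number of 2, so it is sp.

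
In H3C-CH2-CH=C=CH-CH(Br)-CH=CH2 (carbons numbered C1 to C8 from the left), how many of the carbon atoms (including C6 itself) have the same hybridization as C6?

C6 is sp3 (only σ bonds).
C1: sp3 ✓
C2: sp3 ✓
C3: sp2
C4: sp
C5: sp2
C6: sp3 ✓
C7: sp2
C8: sp2
3 carbons are sp3.

3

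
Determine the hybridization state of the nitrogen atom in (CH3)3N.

The nitrogen atom carries 3 σ bonds and 1 lone pair, giving a steric number of 4, so it is sp3.

sp^3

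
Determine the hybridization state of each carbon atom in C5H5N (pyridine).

Each carbon atom — 3 σ bonds, plus one π bond. Steric number 3, so sp2.

sp^2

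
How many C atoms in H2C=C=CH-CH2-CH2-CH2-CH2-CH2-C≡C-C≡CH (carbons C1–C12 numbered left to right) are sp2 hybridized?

2

C1: sp2 ✓
C2: sp
C3: sp2 ✓
C4: sp3
C5: sp3
C6: sp3
C7: sp3
C8: sp3
C9: sp
C10: sp
C11: sp
C12: sp
C1, C3 → 2 sp2 carbons.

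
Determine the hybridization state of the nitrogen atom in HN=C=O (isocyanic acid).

The nitrogen atom: 2 σ bonds and 1 lone pair, plus one π bond; 3 regions of electron density → sp2.

sp2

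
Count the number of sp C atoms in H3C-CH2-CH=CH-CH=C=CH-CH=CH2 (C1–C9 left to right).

C1: sp3
C2: sp3
C3: sp2
C4: sp2
C5: sp2
C6: sp ✓
C7: sp2
C8: sp2
C9: sp2
C6 → 1 sp carbon.

1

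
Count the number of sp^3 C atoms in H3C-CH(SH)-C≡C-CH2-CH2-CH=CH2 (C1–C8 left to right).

4

C1: sp3 ✓
C2: sp3 ✓
C3: sp
C4: sp
C5: sp3 ✓
C6: sp3 ✓
C7: sp2
C8: sp2
C1, C2, C5, C6 → 4 sp3 carbons.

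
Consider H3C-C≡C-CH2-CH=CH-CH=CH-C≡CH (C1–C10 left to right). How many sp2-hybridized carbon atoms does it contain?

C1: sp3
C2: sp
C3: sp
C4: sp3
C5: sp2 ✓
C6: sp2 ✓
C7: sp2 ✓
C8: sp2 ✓
C9: sp
C10: sp
C5, C6, C7, C8 → 4 sp2 carbons.

4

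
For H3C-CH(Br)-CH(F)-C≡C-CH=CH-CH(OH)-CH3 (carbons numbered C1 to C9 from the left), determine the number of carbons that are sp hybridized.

2

C1: sp3
C2: sp3
C3: sp3
C4: sp ✓
C5: sp ✓
C6: sp2
C7: sp2
C8: sp3
C9: sp3
C4, C5 → 2 sp carbons.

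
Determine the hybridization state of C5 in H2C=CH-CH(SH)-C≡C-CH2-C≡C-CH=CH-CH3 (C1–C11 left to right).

sp

C5 — 2 σ bonds, plus two π bonds. Steric number 2, so sp.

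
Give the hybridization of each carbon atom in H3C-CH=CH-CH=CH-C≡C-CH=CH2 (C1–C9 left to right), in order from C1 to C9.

C1 sp3, C2 sp2, C3 sp2, C4 sp2, C5 sp2, C6 sp, C7 sp, C8 sp2, C9 sp2

C1: 4 σ bonds — 4 electron domains, sp3.
C2 — 3 σ bonds, plus one π bond. Steric number 3, so sp2.
C3 — 3 σ bonds, plus one π bond. Steric number 3, so sp2.
C4 (3 σ bonds, plus one π bond) has steric number 3: sp2.
C5 has 3 σ bonds, plus one π bond: steric number 3 → sp2.
C6 has 2 σ bonds, plus two π bonds: steric number 2 → sp.
C7 (2 σ bonds, plus two π bonds) has steric number 2: sp.
C8 has 3 σ bonds, plus one π bond: steric number 3 → sp2.
C9 is sp2: 3 σ bonds, plus one π bond, 3 electron-density regions.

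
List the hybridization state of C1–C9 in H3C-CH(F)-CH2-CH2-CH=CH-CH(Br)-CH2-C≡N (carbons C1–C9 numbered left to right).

C1 sp3, C2 sp3, C3 sp3, C4 sp3, C5 sp2, C6 sp2, C7 sp3, C8 sp3, C9 sp

C1: 4 σ bonds — 4 electron domains, sp3.
C2: 4 σ bonds; 4 regions of electron density → sp3.
C3: 4 σ bonds; 4 regions of electron density → sp3.
C4: 4 σ bonds; 4 regions of electron density → sp3.
C5 — 3 σ bonds, plus one π bond. Steric number 3, so sp2.
C6 is sp2: 3 σ bonds, plus one π bond, 3 electron-density regions.
C7 has 4 σ bonds: steric number 4 → sp3.
C8 has 4 σ bonds: steric number 4 → sp3.
C9: 2 σ bonds, plus two π bonds; 2 regions of electron density → sp.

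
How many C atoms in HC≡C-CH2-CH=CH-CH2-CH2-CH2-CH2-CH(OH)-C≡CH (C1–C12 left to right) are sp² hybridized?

C1: sp
C2: sp
C3: sp3
C4: sp2 ✓
C5: sp2 ✓
C6: sp3
C7: sp3
C8: sp3
C9: sp3
C10: sp3
C11: sp
C12: sp
C4, C5 → 2 sp2 carbons.

2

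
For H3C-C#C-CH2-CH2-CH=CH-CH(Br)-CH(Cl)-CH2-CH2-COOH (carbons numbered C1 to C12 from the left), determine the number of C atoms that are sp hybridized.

2

C1: sp3
C2: sp ✓
C3: sp ✓
C4: sp3
C5: sp3
C6: sp2
C7: sp2
C8: sp3
C9: sp3
C10: sp3
C11: sp3
C12: sp2
C2, C3 → 2 sp carbons.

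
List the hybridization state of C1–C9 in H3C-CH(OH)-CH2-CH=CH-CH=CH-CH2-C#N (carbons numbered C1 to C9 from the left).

C1 carries 4 σ bonds, giving a steric number of 4, so it is sp3.
C2 is sp3: 4 σ bonds, 4 electron-density regions.
C3: 4 σ bonds — 4 electron domains, sp3.
C4 carries 3 σ bonds, plus one π bond, giving a steric number of 3, so it is sp2.
C5: 3 σ bonds, plus one π bond — 3 electron domains, sp2.
C6 carries 3 σ bonds, plus one π bond, giving a steric number of 3, so it is sp2.
C7: 3 σ bonds, plus one π bond; 3 regions of electron density → sp2.
C8 (4 σ bonds) has steric number 4: sp3.
C9 has 2 σ bonds, plus two π bonds: steric number 2 → sp.

C1 sp3, C2 sp3, C3 sp3, C4 sp2, C5 sp2, C6 sp2, C7 sp2, C8 sp3, C9 sp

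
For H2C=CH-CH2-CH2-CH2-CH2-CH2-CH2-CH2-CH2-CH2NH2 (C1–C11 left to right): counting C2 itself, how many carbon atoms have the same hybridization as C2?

2

C2 is sp2 (one π bond).
C1: sp2 ✓
C2: sp2 ✓
C3: sp3
C4: sp3
C5: sp3
C6: sp3
C7: sp3
C8: sp3
C9: sp3
C10: sp3
C11: sp3
2 carbons are sp2.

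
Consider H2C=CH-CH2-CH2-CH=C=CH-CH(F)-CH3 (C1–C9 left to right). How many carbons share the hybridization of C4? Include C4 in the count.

C4 is sp3 (only σ bonds).
C1: sp2
C2: sp2
C3: sp3 ✓
C4: sp3 ✓
C5: sp2
C6: sp
C7: sp2
C8: sp3 ✓
C9: sp3 ✓
4 carbons are sp3.

4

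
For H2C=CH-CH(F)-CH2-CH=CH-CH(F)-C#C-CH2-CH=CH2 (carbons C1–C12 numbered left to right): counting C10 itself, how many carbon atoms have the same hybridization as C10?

C10 is sp3 (only σ bonds).
C1: sp2
C2: sp2
C3: sp3 ✓
C4: sp3 ✓
C5: sp2
C6: sp2
C7: sp3 ✓
C8: sp
C9: sp
C10: sp3 ✓
C11: sp2
C12: sp2
4 carbons are sp3.

4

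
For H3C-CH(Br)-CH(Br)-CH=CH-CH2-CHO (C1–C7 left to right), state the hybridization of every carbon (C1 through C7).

C1 carries 4 σ bonds, giving a steric number of 4, so it is sp3.
C2 (4 σ bonds) has steric number 4: sp3.
C3 has 4 σ bonds: steric number 4 → sp3.
C4 is sp2: 3 σ bonds, plus one π bond, 3 electron-density regions.
C5 — 3 σ bonds, plus one π bond. Steric number 3, so sp2.
C6 has 4 σ bonds: steric number 4 → sp3.
C7 (3 σ bonds, plus one π bond) has steric number 3: sp2.

C1 sp3, C2 sp3, C3 sp3, C4 sp2, C5 sp2, C6 sp3, C7 sp2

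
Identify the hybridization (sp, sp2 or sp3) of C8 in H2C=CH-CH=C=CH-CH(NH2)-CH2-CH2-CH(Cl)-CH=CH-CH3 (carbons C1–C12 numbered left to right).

C8: 4 σ bonds — 4 electron domains, sp3.

sp3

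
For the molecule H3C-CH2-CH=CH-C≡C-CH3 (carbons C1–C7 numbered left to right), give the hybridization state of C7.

sp³

C7 carries 4 σ bonds, giving a steric number of 4, so it is sp3.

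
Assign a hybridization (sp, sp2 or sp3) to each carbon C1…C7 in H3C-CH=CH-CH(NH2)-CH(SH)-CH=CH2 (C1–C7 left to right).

C1 sp3, C2 sp2, C3 sp2, C4 sp3, C5 sp3, C6 sp2, C7 sp2

C1 — 4 σ bonds. Steric number 4, so sp3.
C2 — 3 σ bonds, plus one π bond. Steric number 3, so sp2.
C3 has 3 σ bonds, plus one π bond: steric number 3 → sp2.
C4: 4 σ bonds; 4 regions of electron density → sp3.
C5 (4 σ bonds) has steric number 4: sp3.
C6 has 3 σ bonds, plus one π bond: steric number 3 → sp2.
C7 carries 3 σ bonds, plus one π bond, giving a steric number of 3, so it is sp2.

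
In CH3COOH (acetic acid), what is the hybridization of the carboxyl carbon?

The carboxyl carbon — 3 σ bonds, plus one π bond. Steric number 3, so sp2.

sp²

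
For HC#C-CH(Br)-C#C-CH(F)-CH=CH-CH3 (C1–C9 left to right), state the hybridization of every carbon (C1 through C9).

C1 is sp: 2 σ bonds, plus two π bonds, 2 electron-density regions.
C2 carries 2 σ bonds, plus two π bonds, giving a steric number of 2, so it is sp.
C3 has 4 σ bonds: steric number 4 → sp3.
C4: 2 σ bonds, plus two π bonds — 2 electron domains, sp.
C5 — 2 σ bonds, plus two π bonds. Steric number 2, so sp.
C6 — 4 σ bonds. Steric number 4, so sp3.
C7 is sp2: 3 σ bonds, plus one π bond, 3 electron-density regions.
C8: 3 σ bonds, plus one π bond — 3 electron domains, sp2.
C9 is sp3: 4 σ bonds, 4 electron-density regions.

C1 sp, C2 sp, C3 sp3, C4 sp, C5 sp, C6 sp3, C7 sp2, C8 sp2, C9 sp3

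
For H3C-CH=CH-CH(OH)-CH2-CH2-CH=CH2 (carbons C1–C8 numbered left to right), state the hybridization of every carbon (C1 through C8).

C1: 4 σ bonds; 4 regions of electron density → sp3.
C2 carries 3 σ bonds, plus one π bond, giving a steric number of 3, so it is sp2.
C3: 3 σ bonds, plus one π bond — 3 electron domains, sp2.
C4 (4 σ bonds) has steric number 4: sp3.
C5 — 4 σ bonds. Steric number 4, so sp3.
C6: 4 σ bonds; 4 regions of electron density → sp3.
C7 — 3 σ bonds, plus one π bond. Steric number 3, so sp2.
C8 — 3 σ bonds, plus one π bond. Steric number 3, so sp2.

C1 sp3, C2 sp2, C3 sp2, C4 sp3, C5 sp3, C6 sp3, C7 sp2, C8 sp2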